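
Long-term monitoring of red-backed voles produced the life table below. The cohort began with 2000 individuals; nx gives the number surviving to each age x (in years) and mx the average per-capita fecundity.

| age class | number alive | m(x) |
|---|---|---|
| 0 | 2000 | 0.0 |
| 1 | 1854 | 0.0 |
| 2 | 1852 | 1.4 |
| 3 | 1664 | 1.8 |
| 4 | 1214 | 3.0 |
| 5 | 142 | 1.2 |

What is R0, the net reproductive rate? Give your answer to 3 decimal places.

4.700

lx = nx/n0 = nx/2000: 1, 0.927, 0.926, 0.832, 0.607, 0.071
lx·mx by age: 0, 0, 1.2964, 1.4976, 1.821, 0.0852
R0 = Σ lx·mx = 4.7002 → 4.700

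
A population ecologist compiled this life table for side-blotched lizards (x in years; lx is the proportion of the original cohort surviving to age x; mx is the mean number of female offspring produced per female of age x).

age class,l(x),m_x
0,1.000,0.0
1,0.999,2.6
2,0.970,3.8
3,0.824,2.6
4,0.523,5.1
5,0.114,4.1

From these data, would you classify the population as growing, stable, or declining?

R0 = Σ lx·mx = 0 + 2.5974 + 3.686 + 2.1424 + 2.6673 + 0.4674 = 11.5605
R0 > 1, so the population is growing.

growing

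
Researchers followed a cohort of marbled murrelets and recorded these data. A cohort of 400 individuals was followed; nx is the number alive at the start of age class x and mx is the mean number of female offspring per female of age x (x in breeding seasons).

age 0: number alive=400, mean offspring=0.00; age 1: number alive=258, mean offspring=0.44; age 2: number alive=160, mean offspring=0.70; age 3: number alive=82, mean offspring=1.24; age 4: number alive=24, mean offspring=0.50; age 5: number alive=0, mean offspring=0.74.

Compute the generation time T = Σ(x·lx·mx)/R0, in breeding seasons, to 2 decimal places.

2.04

lx = nx/n0 = nx/400: 1, 0.645, 0.4, 0.205, 0.06, 0
lx·mx: 0, 0.2838, 0.28, 0.2542, 0.03, 0 → R0 = 0.848
x·lx·mx: 0, 0.2838, 0.56, 0.7626, 0.12, 0 → Σ = 1.7264
T = 1.7264 / 0.848 = 2.035849… → 2.04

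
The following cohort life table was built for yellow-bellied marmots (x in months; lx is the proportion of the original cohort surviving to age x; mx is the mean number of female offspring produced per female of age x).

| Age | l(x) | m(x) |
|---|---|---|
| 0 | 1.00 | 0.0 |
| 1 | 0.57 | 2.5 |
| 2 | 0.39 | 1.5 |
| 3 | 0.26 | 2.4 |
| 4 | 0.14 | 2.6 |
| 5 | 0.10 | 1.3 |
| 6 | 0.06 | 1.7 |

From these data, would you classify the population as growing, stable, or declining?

R0 = Σ lx·mx = 0 + 1.425 + 0.585 + 0.624 + 0.364 + 0.13 + 0.102 = 3.23
R0 > 1, so the population is growing.

growing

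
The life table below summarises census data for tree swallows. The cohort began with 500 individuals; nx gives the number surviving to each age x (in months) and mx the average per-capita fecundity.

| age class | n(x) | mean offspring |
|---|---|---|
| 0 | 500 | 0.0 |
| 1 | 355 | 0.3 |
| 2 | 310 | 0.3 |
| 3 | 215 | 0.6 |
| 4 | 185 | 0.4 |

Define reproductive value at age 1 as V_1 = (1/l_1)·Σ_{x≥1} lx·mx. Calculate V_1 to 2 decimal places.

lx = nx/n0 = nx/500: 1, 0.71, 0.62, 0.43, 0.37
lx·mx for x ≥ 1: 0.213, 0.186, 0.258, 0.148 → sum = 0.805
V_1 = 0.805 / l_1 = 0.805 / 0.71 = 1.133803… → 1.13

1.13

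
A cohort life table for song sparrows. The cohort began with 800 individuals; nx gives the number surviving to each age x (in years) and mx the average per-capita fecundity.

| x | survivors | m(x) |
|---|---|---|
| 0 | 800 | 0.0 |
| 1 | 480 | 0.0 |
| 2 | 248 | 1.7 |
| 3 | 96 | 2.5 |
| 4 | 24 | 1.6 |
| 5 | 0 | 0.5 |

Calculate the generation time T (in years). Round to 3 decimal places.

lx = nx/n0 = nx/800: 1, 0.6, 0.31, 0.12, 0.03, 0
lx·mx: 0, 0, 0.527, 0.3, 0.048, 0 → R0 = 0.875
x·lx·mx: 0, 0, 1.054, 0.9, 0.192, 0 → Σ = 2.146
T = 2.146 / 0.875 = 2.452571… → 2.453

2.453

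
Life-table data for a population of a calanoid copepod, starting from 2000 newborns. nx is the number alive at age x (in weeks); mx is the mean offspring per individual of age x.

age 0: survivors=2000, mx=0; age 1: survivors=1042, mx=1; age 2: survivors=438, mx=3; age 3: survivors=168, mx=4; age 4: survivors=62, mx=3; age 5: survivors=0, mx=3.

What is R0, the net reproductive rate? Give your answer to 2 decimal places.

lx = nx/n0 = nx/2000: 1, 0.521, 0.219, 0.084, 0.031, 0
lx·mx by age: 0, 0.521, 0.657, 0.336, 0.093, 0
R0 = Σ lx·mx = 1.607 → 1.61

1.61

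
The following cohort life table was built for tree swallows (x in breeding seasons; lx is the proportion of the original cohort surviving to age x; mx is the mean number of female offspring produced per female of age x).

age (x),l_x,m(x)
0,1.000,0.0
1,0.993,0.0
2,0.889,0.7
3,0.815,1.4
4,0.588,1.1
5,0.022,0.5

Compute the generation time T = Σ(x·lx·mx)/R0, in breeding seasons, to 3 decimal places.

lx·mx: 0, 0, 0.6223, 1.141, 0.6468, 0.011 → R0 = 2.4211
x·lx·mx: 0, 0, 1.2446, 3.423, 2.5872, 0.055 → Σ = 7.3098
T = 7.3098 / 2.4211 = 3.019206… → 3.019

3.019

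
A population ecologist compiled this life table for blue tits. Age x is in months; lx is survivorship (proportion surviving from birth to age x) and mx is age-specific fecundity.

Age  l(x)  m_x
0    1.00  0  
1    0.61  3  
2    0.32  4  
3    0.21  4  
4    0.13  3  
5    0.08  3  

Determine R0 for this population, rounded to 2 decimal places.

lx·mx by age: 0, 1.83, 1.28, 0.84, 0.39, 0.24
R0 = Σ lx·mx = 4.58 → 4.58

4.58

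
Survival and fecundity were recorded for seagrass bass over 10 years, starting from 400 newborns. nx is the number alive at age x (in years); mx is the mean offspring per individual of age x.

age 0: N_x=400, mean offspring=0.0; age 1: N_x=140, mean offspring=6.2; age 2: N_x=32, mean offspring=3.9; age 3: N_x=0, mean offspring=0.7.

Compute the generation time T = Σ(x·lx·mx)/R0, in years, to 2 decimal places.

lx = nx/n0 = nx/400: 1, 0.35, 0.08, 0
lx·mx: 0, 2.17, 0.312, 0 → R0 = 2.482
x·lx·mx: 0, 2.17, 0.624, 0 → Σ = 2.794
T = 2.794 / 2.482 = 1.125705… → 1.13

1.13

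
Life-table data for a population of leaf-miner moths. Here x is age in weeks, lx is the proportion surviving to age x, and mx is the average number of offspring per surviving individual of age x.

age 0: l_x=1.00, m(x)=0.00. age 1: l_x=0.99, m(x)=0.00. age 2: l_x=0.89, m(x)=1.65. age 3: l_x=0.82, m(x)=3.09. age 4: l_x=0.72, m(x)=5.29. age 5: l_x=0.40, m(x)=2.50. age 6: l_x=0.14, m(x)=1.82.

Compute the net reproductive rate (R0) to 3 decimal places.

lx·mx by age: 0, 0, 1.4685, 2.5338, 3.8088, 1, 0.2548
R0 = Σ lx·mx = 9.0659 → 9.066

9.066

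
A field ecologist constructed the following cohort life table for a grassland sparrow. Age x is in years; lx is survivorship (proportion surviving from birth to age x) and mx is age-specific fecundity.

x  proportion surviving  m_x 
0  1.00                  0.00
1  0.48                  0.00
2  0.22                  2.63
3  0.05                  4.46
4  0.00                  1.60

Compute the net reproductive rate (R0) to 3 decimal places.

lx·mx by age: 0, 0, 0.5786, 0.223, 0
R0 = Σ lx·mx = 0.8016 → 0.802

0.802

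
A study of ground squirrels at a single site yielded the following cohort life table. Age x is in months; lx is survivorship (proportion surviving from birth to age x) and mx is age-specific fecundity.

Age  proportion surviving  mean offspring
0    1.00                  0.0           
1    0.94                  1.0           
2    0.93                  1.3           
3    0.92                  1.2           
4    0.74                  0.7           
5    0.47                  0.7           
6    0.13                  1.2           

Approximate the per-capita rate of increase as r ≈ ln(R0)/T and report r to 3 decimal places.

0.544

R0 = Σ lx·mx = 0 + 0.94 + 1.209 + 1.104 + 0.518 + 0.329 + 0.156 = 4.256
Σ x·lx·mx = 11.323; T = 11.323/4.256 = 2.66048…
r ≈ ln(R0)/T = ln(4.256)/2.66048… = 0.54439… → 0.544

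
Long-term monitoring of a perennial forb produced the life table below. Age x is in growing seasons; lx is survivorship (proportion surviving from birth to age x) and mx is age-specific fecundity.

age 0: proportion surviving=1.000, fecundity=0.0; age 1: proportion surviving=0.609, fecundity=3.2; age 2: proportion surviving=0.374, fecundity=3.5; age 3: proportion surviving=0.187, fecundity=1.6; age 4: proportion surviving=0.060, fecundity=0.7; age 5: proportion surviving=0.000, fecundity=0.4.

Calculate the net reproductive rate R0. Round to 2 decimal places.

3.60

lx·mx by age: 0, 1.9488, 1.309, 0.2992, 0.042, 0
R0 = Σ lx·mx = 3.599 → 3.60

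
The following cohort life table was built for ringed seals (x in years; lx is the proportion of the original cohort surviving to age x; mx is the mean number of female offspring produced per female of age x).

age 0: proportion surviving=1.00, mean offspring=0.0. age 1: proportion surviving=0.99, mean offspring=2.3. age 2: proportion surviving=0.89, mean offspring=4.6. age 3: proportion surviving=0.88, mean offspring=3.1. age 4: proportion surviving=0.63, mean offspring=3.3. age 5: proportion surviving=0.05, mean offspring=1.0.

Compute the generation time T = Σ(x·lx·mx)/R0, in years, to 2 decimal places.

lx·mx: 0, 2.277, 4.094, 2.728, 2.079, 0.05 → R0 = 11.228
x·lx·mx: 0, 2.277, 8.188, 8.184, 8.316, 0.25 → Σ = 27.215
T = 27.215 / 11.228 = 2.423851… → 2.42

2.42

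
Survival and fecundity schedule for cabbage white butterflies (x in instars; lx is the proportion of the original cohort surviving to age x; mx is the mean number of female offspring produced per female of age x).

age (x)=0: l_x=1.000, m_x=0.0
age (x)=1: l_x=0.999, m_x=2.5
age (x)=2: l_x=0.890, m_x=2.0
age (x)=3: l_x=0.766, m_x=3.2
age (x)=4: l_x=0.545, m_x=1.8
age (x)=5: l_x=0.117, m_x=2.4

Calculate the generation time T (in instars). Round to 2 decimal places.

lx·mx: 0, 2.4975, 1.78, 2.4512, 0.981, 0.2808 → R0 = 7.9905
x·lx·mx: 0, 2.4975, 3.56, 7.3536, 3.924, 1.404 → Σ = 18.7391
T = 18.7391 / 7.9905 = 2.345172… → 2.35

2.35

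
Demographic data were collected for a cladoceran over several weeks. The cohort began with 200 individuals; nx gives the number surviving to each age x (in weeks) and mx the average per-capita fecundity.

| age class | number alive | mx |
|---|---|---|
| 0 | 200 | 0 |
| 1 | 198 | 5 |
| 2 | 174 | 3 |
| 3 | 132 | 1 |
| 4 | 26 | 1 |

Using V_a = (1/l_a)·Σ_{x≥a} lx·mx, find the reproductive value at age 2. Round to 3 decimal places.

3.908

lx = nx/n0 = nx/200: 1, 0.99, 0.87, 0.66, 0.13
lx·mx for x ≥ 2: 2.61, 0.66, 0.13 → sum = 3.4
V_2 = 3.4 / l_2 = 3.4 / 0.87 = 3.908046… → 3.908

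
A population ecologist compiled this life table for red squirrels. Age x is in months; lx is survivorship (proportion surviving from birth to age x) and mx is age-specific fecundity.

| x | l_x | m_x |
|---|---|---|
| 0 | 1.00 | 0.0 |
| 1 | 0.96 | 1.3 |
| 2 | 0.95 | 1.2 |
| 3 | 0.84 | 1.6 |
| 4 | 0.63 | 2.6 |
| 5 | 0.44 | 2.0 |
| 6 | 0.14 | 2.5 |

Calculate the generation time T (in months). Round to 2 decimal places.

lx·mx: 0, 1.248, 1.14, 1.344, 1.638, 0.88, 0.35 → R0 = 6.6
x·lx·mx: 0, 1.248, 2.28, 4.032, 6.552, 4.4, 2.1 → Σ = 20.612
T = 20.612 / 6.6 = 3.12303… → 3.12

3.12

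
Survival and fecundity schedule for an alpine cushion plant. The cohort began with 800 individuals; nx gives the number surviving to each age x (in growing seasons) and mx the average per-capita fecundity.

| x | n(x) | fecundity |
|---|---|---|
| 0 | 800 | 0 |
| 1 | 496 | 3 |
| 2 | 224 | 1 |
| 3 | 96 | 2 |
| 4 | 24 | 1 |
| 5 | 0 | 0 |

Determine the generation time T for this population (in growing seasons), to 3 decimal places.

1.353

lx = nx/n0 = nx/800: 1, 0.62, 0.28, 0.12, 0.03, 0
lx·mx: 0, 1.86, 0.28, 0.24, 0.03, 0 → R0 = 2.41
x·lx·mx: 0, 1.86, 0.56, 0.72, 0.12, 0 → Σ = 3.26
T = 3.26 / 2.41 = 1.352697… → 1.353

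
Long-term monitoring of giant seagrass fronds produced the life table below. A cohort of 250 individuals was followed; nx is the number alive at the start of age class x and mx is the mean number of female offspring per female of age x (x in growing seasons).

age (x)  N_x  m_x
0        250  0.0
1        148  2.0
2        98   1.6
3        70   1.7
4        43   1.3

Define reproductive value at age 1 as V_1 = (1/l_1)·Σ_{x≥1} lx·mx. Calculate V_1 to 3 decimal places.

4.241

lx = nx/n0 = nx/250: 1, 0.592, 0.392, 0.28, 0.172
lx·mx for x ≥ 1: 1.184, 0.6272, 0.476, 0.2236 → sum = 2.5108
V_1 = 2.5108 / l_1 = 2.5108 / 0.592 = 4.241216… → 4.241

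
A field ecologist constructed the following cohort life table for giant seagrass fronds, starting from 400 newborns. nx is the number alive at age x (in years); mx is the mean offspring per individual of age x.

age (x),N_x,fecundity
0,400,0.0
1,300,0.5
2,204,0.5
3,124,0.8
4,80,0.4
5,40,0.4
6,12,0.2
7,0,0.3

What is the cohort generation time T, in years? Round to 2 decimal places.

lx = nx/n0 = nx/400: 1, 0.75, 0.51, 0.31, 0.2, 0.1, 0.03, 0
lx·mx: 0, 0.375, 0.255, 0.248, 0.08, 0.04, 0.006, 0 → R0 = 1.004
x·lx·mx: 0, 0.375, 0.51, 0.744, 0.32, 0.2, 0.036, 0 → Σ = 2.185
T = 2.185 / 1.004 = 2.176295… → 2.18

2.18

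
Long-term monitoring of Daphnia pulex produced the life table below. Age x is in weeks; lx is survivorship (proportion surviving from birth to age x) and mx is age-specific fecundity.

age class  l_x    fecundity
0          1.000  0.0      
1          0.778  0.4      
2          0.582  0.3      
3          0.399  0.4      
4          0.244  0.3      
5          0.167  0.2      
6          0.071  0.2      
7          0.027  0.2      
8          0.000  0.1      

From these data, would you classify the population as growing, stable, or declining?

R0 = Σ lx·mx = 0 + 0.3112 + 0.1746 + 0.1596 + 0.0732 + 0.0334 + 0.0142 + 0.0054 + 0 = 0.7716
R0 < 1, so the population is declining.

declining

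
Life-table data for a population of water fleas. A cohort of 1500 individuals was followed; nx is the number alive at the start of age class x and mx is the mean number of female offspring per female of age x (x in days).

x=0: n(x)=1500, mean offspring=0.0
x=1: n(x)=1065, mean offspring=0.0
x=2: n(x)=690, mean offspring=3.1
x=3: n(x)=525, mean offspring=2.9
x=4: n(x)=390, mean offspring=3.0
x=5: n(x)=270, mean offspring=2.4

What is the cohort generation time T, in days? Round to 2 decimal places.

3.06

lx = nx/n0 = nx/1500: 1, 0.71, 0.46, 0.35, 0.26, 0.18
lx·mx: 0, 0, 1.426, 1.015, 0.78, 0.432 → R0 = 3.653
x·lx·mx: 0, 0, 2.852, 3.045, 3.12, 2.16 → Σ = 11.177
T = 11.177 / 3.653 = 3.059677… → 3.06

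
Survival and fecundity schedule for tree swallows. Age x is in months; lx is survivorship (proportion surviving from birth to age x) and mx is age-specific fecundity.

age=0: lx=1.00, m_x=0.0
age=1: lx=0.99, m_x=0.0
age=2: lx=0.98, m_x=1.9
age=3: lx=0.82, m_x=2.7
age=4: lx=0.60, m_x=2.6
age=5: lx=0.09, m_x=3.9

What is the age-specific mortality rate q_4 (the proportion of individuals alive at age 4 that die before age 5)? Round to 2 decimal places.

0.85

q_4 = (l_4 − l_5) / l_4 = (0.6 − 0.09) / 0.6
     = 0.51 / 0.6 = 0.85 → 0.85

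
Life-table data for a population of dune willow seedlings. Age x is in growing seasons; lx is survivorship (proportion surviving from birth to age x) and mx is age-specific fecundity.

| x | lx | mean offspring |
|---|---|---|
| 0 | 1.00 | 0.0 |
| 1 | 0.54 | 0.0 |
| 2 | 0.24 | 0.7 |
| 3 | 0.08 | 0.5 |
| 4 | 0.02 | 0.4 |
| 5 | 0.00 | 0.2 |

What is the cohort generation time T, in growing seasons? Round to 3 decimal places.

2.259

lx·mx: 0, 0, 0.168, 0.04, 0.008, 0 → R0 = 0.216
x·lx·mx: 0, 0, 0.336, 0.12, 0.032, 0 → Σ = 0.488
T = 0.488 / 0.216 = 2.259259… → 2.259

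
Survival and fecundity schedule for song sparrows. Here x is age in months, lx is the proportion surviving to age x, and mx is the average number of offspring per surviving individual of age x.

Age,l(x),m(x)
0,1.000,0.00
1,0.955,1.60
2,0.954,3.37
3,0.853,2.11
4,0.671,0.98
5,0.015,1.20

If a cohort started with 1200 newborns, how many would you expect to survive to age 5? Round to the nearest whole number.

Expected survivors = N0 · l_5 = 1200 × 0.015 = 18 → 18

18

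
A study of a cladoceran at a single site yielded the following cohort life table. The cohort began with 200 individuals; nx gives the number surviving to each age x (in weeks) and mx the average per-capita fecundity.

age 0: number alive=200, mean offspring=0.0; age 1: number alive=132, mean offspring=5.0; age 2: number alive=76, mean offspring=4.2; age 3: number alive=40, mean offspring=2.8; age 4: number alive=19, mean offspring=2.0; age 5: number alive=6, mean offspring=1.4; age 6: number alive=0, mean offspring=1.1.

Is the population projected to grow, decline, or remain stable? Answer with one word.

lx = nx/n0 = nx/200: 1, 0.66, 0.38, 0.2, 0.095, 0.03, 0
R0 = Σ lx·mx = 0 + 3.3 + 1.596 + 0.56 + 0.19 + 0.042 + 0 = 5.688
R0 > 1, so the population is growing.

growing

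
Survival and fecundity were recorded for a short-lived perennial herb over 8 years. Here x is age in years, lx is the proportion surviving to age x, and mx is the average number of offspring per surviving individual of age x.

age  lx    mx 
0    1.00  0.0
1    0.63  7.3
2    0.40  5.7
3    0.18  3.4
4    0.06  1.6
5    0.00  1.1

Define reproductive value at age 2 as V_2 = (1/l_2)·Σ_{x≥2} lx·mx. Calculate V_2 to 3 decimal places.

lx·mx for x ≥ 2: 2.28, 0.612, 0.096, 0 → sum = 2.988
V_2 = 2.988 / l_2 = 2.988 / 0.4 = 7.47 → 7.470

7.470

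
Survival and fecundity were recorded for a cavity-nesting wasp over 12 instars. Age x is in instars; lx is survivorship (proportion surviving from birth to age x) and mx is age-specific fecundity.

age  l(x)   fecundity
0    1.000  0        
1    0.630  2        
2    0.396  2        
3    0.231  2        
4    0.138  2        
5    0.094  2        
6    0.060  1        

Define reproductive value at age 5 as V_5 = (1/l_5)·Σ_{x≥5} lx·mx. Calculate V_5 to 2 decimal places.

2.64

lx·mx for x ≥ 5: 0.188, 0.06 → sum = 0.248
V_5 = 0.248 / l_5 = 0.248 / 0.094 = 2.638298… → 2.64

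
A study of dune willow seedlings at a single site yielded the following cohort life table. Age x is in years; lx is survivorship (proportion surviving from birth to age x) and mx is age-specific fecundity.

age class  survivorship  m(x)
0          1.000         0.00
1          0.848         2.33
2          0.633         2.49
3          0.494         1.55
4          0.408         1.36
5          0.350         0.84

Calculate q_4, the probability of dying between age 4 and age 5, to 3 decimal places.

q_4 = (l_4 − l_5) / l_4 = (0.408 − 0.35) / 0.408
     = 0.058 / 0.408 = 0.142157… → 0.142

0.142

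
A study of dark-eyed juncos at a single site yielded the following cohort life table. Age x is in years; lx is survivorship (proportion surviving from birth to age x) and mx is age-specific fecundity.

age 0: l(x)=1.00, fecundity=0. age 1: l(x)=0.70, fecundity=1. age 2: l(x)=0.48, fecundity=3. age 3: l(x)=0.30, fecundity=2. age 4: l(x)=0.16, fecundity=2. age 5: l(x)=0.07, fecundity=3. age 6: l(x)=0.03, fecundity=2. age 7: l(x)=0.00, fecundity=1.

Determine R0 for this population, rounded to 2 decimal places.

3.33

lx·mx by age: 0, 0.7, 1.44, 0.6, 0.32, 0.21, 0.06, 0
R0 = Σ lx·mx = 3.33 → 3.33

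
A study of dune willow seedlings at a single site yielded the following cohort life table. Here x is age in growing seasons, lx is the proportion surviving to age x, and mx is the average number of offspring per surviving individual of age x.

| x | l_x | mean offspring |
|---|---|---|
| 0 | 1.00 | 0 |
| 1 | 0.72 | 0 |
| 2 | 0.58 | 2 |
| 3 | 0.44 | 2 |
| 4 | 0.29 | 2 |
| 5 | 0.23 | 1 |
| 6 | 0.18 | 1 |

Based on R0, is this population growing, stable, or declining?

growing

R0 = Σ lx·mx = 0 + 0 + 1.16 + 0.88 + 0.58 + 0.23 + 0.18 = 3.03
R0 > 1, so the population is growing.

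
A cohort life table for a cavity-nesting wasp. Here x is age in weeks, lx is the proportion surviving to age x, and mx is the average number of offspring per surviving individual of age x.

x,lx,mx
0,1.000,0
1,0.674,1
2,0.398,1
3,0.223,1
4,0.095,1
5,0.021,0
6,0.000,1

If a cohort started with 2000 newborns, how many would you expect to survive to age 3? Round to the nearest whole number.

446

Expected survivors = N0 · l_3 = 2000 × 0.223 = 446 → 446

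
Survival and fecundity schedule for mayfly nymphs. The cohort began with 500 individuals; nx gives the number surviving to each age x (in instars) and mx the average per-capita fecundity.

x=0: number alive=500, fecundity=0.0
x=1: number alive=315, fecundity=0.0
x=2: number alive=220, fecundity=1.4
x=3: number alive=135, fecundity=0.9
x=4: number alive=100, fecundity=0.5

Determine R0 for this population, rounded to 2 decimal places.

lx = nx/n0 = nx/500: 1, 0.63, 0.44, 0.27, 0.2
lx·mx by age: 0, 0, 0.616, 0.243, 0.1
R0 = Σ lx·mx = 0.959 → 0.96

0.96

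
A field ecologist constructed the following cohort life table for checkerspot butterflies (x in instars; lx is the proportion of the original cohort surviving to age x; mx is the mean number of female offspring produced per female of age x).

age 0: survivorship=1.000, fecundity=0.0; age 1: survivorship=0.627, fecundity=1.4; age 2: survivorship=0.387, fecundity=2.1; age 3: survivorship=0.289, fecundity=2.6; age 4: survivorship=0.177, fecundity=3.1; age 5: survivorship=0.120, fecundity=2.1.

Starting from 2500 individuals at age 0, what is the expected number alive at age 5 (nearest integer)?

Expected survivors = N0 · l_5 = 2500 × 0.120 = 300 → 300

300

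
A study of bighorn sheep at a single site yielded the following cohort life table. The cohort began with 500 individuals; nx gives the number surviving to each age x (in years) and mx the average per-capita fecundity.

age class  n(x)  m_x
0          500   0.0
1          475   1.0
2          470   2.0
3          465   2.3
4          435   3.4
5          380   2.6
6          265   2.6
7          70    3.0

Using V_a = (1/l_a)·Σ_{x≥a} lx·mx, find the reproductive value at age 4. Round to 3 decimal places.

lx = nx/n0 = nx/500: 1, 0.95, 0.94, 0.93, 0.87, 0.76, 0.53, 0.14
lx·mx for x ≥ 4: 2.958, 1.976, 1.378, 0.42 → sum = 6.732
V_4 = 6.732 / l_4 = 6.732 / 0.87 = 7.737931… → 7.738

7.738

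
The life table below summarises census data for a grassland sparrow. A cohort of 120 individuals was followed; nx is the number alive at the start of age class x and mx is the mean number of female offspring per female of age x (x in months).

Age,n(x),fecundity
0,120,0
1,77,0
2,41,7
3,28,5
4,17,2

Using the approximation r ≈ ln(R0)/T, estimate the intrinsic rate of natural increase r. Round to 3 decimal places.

0.549

lx = nx/n0 = nx/120: 1, 0.64167…, 0.34167…, 0.23333…, 0.14167…
R0 = Σ lx·mx = 0 + 0 + 2.39167… + 1.16667… + 0.28333… = 3.841667…
Σ x·lx·mx = 9.416667…; T = 9.416667…/3.841667… = 2.45119…
r ≈ ln(R0)/T = ln(3.841667…)/2.45119… = 0.54908… → 0.549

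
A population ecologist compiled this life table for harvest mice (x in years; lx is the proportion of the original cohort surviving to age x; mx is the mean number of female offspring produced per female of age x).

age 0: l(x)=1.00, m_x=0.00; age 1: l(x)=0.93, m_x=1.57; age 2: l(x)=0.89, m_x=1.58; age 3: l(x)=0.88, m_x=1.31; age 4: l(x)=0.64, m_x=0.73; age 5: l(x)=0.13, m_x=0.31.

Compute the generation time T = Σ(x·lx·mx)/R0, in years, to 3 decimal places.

lx·mx: 0, 1.4601, 1.4062, 1.1528, 0.4672, 0.0403 → R0 = 4.5266
x·lx·mx: 0, 1.4601, 2.8124, 3.4584, 1.8688, 0.2015 → Σ = 9.8012
T = 9.8012 / 4.5266 = 2.165245… → 2.165

2.165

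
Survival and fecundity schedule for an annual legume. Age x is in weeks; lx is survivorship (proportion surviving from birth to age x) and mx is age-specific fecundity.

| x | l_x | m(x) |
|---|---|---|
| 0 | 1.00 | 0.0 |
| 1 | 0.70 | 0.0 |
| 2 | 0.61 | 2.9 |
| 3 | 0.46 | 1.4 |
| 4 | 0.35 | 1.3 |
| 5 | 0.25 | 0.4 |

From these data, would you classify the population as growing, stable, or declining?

R0 = Σ lx·mx = 0 + 0 + 1.769 + 0.644 + 0.455 + 0.1 = 2.968
R0 > 1, so the population is growing.

growing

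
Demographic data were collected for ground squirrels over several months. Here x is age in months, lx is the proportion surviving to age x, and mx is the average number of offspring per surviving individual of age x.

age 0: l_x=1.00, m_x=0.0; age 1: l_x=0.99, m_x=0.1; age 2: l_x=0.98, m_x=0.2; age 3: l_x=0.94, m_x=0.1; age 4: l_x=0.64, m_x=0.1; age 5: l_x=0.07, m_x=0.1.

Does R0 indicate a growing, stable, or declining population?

R0 = Σ lx·mx = 0 + 0.099 + 0.196 + 0.094 + 0.064 + 0.007 = 0.46
R0 < 1, so the population is declining.

declining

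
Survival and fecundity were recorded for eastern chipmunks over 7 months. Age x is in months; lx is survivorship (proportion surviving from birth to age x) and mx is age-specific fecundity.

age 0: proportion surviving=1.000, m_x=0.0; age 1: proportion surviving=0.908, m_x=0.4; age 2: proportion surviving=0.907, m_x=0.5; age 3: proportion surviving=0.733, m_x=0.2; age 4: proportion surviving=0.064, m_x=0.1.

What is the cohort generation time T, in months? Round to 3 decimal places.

lx·mx: 0, 0.3632, 0.4535, 0.1466, 0.0064 → R0 = 0.9697
x·lx·mx: 0, 0.3632, 0.907, 0.4398, 0.0256 → Σ = 1.7356
T = 1.7356 / 0.9697 = 1.789832… → 1.790

1.790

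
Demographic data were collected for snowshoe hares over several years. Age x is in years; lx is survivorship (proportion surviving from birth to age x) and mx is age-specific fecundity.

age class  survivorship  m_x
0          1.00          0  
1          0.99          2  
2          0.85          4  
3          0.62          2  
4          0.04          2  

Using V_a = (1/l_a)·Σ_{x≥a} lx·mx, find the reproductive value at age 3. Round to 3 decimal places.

lx·mx for x ≥ 3: 1.24, 0.08 → sum = 1.32
V_3 = 1.32 / l_3 = 1.32 / 0.62 = 2.129032… → 2.129

2.129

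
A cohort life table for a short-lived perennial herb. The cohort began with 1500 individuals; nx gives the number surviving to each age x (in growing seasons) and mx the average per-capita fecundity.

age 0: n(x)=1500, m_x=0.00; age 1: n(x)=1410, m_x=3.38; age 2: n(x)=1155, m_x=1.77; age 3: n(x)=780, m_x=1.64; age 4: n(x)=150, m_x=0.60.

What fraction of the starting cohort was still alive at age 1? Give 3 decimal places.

l_1 = n_1/n_0 = 1410/1500 = 0.94 → 0.940

0.940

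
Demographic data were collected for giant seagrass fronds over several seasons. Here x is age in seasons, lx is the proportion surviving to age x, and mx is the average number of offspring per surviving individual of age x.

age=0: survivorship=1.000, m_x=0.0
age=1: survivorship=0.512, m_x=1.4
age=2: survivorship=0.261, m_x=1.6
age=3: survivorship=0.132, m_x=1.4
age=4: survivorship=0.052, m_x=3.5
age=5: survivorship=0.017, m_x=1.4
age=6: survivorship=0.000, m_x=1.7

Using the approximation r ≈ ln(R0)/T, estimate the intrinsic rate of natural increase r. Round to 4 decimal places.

R0 = Σ lx·mx = 0 + 0.7168 + 0.4176 + 0.1848 + 0.182 + 0.0238 + 0 = 1.525
Σ x·lx·mx = 2.9534; T = 2.9534/1.525 = 1.93666…
r ≈ ln(R0)/T = ln(1.525)/1.93666… = 0.217899… → 0.2179

0.2179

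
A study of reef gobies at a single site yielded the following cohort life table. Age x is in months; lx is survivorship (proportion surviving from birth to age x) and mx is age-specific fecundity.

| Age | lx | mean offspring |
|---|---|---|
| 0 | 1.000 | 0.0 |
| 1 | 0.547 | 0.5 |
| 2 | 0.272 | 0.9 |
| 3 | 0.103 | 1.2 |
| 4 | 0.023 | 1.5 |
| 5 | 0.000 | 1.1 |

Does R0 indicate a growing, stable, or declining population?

declining

R0 = Σ lx·mx = 0 + 0.2735 + 0.2448 + 0.1236 + 0.0345 + 0 = 0.6764
R0 < 1, so the population is declining.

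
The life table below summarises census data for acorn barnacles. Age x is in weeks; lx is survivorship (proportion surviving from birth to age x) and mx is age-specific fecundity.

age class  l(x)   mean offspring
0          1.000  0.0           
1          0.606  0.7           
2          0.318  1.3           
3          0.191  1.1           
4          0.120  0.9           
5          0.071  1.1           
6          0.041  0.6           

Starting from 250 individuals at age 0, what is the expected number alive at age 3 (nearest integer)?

48

Expected survivors = N0 · l_3 = 250 × 0.191 = 47.75 → 48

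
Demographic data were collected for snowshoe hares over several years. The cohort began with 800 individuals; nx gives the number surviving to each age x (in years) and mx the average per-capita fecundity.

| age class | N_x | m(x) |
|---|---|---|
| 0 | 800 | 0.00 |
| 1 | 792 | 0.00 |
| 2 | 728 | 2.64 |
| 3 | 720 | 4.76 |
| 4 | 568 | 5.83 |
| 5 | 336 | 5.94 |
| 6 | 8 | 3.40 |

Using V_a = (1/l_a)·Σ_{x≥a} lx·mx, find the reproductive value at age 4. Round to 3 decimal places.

lx = nx/n0 = nx/800: 1, 0.99, 0.91, 0.9, 0.71, 0.42, 0.01
lx·mx for x ≥ 4: 4.1393, 2.4948, 0.034 → sum = 6.6681
V_4 = 6.6681 / l_4 = 6.6681 / 0.71 = 9.39169… → 9.392

9.392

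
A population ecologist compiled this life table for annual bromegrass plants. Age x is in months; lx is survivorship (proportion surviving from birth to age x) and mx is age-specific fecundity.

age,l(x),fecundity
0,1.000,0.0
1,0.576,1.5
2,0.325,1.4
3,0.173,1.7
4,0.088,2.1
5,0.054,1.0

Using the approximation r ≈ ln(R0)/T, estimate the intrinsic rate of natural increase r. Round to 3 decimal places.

0.311

R0 = Σ lx·mx = 0 + 0.864 + 0.455 + 0.2941 + 0.1848 + 0.054 = 1.8519
Σ x·lx·mx = 3.6655; T = 3.6655/1.8519 = 1.97932…
r ≈ ln(R0)/T = ln(1.8519)/1.97932… = 0.31133… → 0.311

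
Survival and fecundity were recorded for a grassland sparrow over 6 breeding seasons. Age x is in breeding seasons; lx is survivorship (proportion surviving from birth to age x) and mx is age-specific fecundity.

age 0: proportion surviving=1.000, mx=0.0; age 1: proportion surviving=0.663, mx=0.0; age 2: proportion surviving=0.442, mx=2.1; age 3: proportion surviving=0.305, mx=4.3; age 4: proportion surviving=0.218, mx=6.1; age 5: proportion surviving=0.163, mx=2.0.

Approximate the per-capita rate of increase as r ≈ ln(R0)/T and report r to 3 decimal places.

0.416

R0 = Σ lx·mx = 0 + 0 + 0.9282 + 1.3115 + 1.3298 + 0.326 = 3.8955
Σ x·lx·mx = 12.7401; T = 12.7401/3.8955 = 3.27047…
r ≈ ln(R0)/T = ln(3.8955)/3.27047… = 0.41579… → 0.416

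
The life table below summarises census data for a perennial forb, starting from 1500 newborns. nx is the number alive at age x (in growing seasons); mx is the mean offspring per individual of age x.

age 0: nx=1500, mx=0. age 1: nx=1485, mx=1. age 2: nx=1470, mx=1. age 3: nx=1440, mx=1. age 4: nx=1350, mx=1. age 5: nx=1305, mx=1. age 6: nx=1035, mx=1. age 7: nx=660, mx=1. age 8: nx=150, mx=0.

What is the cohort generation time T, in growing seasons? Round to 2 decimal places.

lx = nx/n0 = nx/1500: 1, 0.99, 0.98, 0.96, 0.9, 0.87, 0.69, 0.44, 0.1
lx·mx: 0, 0.99, 0.98, 0.96, 0.9, 0.87, 0.69, 0.44, 0 → R0 = 5.83
x·lx·mx: 0, 0.99, 1.96, 2.88, 3.6, 4.35, 4.14, 3.08, 0 → Σ = 21
T = 21 / 5.83 = 3.602058… → 3.60

3.60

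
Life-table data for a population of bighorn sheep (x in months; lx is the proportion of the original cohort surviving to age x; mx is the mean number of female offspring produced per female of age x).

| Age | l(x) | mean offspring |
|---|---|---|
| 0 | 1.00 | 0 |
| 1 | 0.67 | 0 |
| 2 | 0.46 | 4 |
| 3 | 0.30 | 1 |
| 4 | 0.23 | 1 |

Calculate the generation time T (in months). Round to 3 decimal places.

lx·mx: 0, 0, 1.84, 0.3, 0.23 → R0 = 2.37
x·lx·mx: 0, 0, 3.68, 0.9, 0.92 → Σ = 5.5
T = 5.5 / 2.37 = 2.320675… → 2.321

2.321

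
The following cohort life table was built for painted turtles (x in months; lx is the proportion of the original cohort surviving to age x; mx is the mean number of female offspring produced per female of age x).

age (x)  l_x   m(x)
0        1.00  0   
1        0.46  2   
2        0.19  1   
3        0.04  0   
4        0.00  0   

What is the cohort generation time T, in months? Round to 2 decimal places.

lx·mx: 0, 0.92, 0.19, 0, 0 → R0 = 1.11
x·lx·mx: 0, 0.92, 0.38, 0, 0 → Σ = 1.3
T = 1.3 / 1.11 = 1.171171… → 1.17

1.17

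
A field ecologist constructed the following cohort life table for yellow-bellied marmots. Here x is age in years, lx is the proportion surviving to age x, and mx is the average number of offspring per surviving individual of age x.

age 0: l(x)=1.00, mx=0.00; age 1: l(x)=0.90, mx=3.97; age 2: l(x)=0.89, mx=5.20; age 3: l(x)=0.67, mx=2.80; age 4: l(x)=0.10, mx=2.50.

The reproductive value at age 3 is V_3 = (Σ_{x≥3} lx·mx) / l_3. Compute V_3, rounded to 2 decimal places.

lx·mx for x ≥ 3: 1.876, 0.25 → sum = 2.126
V_3 = 2.126 / l_3 = 2.126 / 0.67 = 3.173134… → 3.17

3.17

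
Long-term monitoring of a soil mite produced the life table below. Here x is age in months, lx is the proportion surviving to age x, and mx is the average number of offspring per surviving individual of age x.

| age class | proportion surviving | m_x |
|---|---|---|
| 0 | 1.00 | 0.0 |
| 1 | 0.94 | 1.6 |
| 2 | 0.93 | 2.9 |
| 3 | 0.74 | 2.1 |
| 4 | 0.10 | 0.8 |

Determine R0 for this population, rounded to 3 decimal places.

5.835

lx·mx by age: 0, 1.504, 2.697, 1.554, 0.08
R0 = Σ lx·mx = 5.835 → 5.835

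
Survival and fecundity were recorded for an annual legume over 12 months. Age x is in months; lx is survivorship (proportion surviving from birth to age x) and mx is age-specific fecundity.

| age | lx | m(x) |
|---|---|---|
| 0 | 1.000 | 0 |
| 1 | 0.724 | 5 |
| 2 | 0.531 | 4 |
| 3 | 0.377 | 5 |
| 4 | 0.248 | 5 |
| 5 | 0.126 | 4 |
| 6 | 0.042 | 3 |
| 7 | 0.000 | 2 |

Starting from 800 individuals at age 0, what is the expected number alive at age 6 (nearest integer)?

Expected survivors = N0 · l_6 = 800 × 0.042 = 33.6 → 34

34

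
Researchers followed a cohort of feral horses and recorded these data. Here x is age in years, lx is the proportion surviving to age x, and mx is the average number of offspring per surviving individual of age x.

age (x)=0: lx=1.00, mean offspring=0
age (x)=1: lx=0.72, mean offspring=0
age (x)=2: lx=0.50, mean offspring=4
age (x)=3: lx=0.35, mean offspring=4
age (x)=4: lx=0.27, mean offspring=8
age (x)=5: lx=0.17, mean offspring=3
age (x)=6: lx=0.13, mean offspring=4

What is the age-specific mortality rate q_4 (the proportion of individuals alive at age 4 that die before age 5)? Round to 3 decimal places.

q_4 = (l_4 − l_5) / l_4 = (0.27 − 0.17) / 0.27
     = 0.1 / 0.27 = 0.37037… → 0.370

0.370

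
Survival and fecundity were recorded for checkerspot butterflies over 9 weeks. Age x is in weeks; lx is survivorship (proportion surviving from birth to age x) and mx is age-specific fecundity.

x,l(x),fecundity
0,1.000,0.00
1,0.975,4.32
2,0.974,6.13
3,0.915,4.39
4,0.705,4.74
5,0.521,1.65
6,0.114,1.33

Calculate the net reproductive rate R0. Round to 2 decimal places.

lx·mx by age: 0, 4.212, 5.97062, 4.01685, 3.3417, 0.85965, 0.15162
R0 = Σ lx·mx = 18.55244 → 18.55

18.55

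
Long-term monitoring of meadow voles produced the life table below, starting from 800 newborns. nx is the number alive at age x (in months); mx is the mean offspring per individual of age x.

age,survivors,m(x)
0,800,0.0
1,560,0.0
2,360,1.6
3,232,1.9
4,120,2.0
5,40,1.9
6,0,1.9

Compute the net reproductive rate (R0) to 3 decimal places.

lx = nx/n0 = nx/800: 1, 0.7, 0.45, 0.29, 0.15, 0.05, 0
lx·mx by age: 0, 0, 0.72, 0.551, 0.3, 0.095, 0
R0 = Σ lx·mx = 1.666 → 1.666

1.666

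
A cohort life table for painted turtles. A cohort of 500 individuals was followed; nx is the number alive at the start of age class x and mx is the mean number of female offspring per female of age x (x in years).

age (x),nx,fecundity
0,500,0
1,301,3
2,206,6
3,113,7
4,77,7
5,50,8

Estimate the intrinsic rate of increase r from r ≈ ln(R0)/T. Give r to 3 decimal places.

lx = nx/n0 = nx/500: 1, 0.602, 0.412, 0.226, 0.154, 0.1
R0 = Σ lx·mx = 0 + 1.806 + 2.472 + 1.582 + 1.078 + 0.8 = 7.738
Σ x·lx·mx = 19.808; T = 19.808/7.738 = 2.55983…
r ≈ ln(R0)/T = ln(7.738)/2.55983… = 0.79933… → 0.799

0.799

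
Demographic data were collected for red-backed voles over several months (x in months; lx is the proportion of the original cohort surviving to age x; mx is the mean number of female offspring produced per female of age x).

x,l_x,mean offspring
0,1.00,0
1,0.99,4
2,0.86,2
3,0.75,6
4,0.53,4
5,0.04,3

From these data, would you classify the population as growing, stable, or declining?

R0 = Σ lx·mx = 0 + 3.96 + 1.72 + 4.5 + 2.12 + 0.12 = 12.42
R0 > 1, so the population is growing.

growing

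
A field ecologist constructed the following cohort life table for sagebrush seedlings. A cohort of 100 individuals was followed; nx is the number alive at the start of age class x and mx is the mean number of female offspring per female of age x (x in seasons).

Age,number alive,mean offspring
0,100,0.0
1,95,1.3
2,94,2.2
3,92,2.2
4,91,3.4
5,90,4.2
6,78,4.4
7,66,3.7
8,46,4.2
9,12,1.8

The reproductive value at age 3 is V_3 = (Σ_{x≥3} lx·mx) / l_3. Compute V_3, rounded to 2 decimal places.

18.39

lx = nx/n0 = nx/100: 1, 0.95, 0.94, 0.92, 0.91, 0.9, 0.78, 0.66, 0.46, 0.12
lx·mx for x ≥ 3: 2.024, 3.094, 3.78, 3.432, 2.442, 1.932, 0.216 → sum = 16.92
V_3 = 16.92 / l_3 = 16.92 / 0.92 = 18.391304… → 18.39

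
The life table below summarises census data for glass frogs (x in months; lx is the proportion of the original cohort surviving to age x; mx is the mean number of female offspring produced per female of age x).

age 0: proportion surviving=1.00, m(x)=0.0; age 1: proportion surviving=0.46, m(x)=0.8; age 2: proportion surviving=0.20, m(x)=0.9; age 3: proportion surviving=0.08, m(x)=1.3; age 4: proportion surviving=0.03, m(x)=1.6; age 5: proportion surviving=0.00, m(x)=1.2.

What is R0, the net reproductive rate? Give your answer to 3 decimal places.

lx·mx by age: 0, 0.368, 0.18, 0.104, 0.048, 0
R0 = Σ lx·mx = 0.7 → 0.700

0.700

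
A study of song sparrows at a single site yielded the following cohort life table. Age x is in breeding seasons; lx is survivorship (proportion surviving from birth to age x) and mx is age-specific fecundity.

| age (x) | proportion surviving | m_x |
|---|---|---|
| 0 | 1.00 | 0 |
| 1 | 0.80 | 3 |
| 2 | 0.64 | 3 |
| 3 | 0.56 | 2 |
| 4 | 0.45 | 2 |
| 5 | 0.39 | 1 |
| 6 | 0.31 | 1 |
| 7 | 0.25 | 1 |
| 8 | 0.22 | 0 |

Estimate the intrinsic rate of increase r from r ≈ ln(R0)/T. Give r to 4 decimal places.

0.7719

R0 = Σ lx·mx = 0 + 2.4 + 1.92 + 1.12 + 0.9 + 0.39 + 0.31 + 0.25 + 0 = 7.29
Σ x·lx·mx = 18.76; T = 18.76/7.29 = 2.57339…
r ≈ ln(R0)/T = ln(7.29)/2.57339… = 0.771941… → 0.7719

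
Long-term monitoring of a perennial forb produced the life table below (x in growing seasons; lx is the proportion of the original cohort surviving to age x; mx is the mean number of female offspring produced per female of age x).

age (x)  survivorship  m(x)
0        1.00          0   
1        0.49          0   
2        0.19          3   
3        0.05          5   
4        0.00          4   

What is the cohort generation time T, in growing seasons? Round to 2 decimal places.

lx·mx: 0, 0, 0.57, 0.25, 0 → R0 = 0.82
x·lx·mx: 0, 0, 1.14, 0.75, 0 → Σ = 1.89
T = 1.89 / 0.82 = 2.304878… → 2.30

2.30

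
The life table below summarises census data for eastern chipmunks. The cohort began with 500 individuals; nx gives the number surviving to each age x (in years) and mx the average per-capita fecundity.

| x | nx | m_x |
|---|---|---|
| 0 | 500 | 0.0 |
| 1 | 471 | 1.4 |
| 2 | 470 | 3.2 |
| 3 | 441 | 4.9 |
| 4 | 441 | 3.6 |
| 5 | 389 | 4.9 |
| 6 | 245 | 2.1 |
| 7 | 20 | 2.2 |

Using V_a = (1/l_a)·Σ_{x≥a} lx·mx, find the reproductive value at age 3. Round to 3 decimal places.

14.089

lx = nx/n0 = nx/500: 1, 0.942, 0.94, 0.882, 0.882, 0.778, 0.49, 0.04
lx·mx for x ≥ 3: 4.3218, 3.1752, 3.8122, 1.029, 0.088 → sum = 12.4262
V_3 = 12.4262 / l_3 = 12.4262 / 0.882 = 14.088662… → 14.089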